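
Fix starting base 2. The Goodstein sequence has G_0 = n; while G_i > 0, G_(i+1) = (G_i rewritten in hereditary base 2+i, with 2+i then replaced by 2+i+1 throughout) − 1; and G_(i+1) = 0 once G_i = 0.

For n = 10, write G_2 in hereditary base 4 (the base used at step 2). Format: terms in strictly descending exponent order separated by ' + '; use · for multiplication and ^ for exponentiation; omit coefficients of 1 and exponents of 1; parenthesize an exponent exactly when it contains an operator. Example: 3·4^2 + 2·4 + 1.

i=0: 10 = 2^(2 + 1) + 2 (b=2); 2→3: 3^(3 + 1) + 3 = 84; 84−1 = 83
i=1: 83 = 3^(3 + 1) + 2 (b=3); 3→4: 4^(4 + 1) + 2 = 1026; 1026−1 = 1025

4^(4 + 1) + 1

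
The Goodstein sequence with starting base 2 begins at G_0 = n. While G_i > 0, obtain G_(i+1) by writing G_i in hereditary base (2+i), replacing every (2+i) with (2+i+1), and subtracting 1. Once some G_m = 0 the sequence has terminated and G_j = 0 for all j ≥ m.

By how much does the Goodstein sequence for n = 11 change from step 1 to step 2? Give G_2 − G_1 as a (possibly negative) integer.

G_0 = 11. HB_2(11) = 2^(2 + 1) + 2 + 1. Bump = 85. G_1 = 84.
G_1 = 84. HB_3(84) = 3^(3 + 1) + 3. Bump = 1028. G_2 = 1027.

943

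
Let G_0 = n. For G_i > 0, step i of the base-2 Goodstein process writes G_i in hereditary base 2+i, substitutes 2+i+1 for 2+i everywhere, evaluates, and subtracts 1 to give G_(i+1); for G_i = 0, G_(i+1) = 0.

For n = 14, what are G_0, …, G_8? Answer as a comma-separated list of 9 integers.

step 0: 14 = 2^(2 + 1) + 2^2 + 2; sub 3 for 2: 3^(3 + 1) + 3^3 + 3; = 111; G_1 = 111−1 = 110
step 1: 110 = 3^(3 + 1) + 3^3 + 2; sub 4 for 3: 4^(4 + 1) + 4^4 + 2; = 1282; G_2 = 1282−1 = 1281
step 2: 1281 = 4^(4 + 1) + 4^4 + 1; sub 5 for 4: 5^(5 + 1) + 5^5 + 1; = 18751; G_3 = 18751−1 = 18750
step 3: 18750 = 5^(5 + 1) + 5^5; sub 6 for 5: 6^(6 + 1) + 6^6; = 326592; G_4 = 326592−1 = 326591
step 4: 326591 = 6^(6 + 1) + 5·6^5 + 5·6^4 + 5·6^3 + 5·6^2 + 5·6 + 5; sub 7 for 6: 7^(7 + 1) + 5·7^5 + 5·7^4 + 5·7^3 + 5·7^2 + 5·7 + 5; = 5862841; G_5 = 5862841−1 = 5862840
step 5: 5862840 = 7^(7 + 1) + 5·7^5 + 5·7^4 + 5·7^3 + 5·7^2 + 5·7 + 4; sub 8 for 7: 8^(8 + 1) + 5·8^5 + 5·8^4 + 5·8^3 + 5·8^2 + 5·8 + 4; = 134404972; G_6 = 134404972−1 = 134404971
step 6: 134404971 = 8^(8 + 1) + 5·8^5 + 5·8^4 + 5·8^3 + 5·8^2 + 5·8 + 3; sub 9 for 8: 9^(9 + 1) + 5·9^5 + 5·9^4 + 5·9^3 + 5·9^2 + 5·9 + 3; = 3487116549; G_7 = 3487116549−1 = 3487116548
step 7: 3487116548 = 9^(9 + 1) + 5·9^5 + 5·9^4 + 5·9^3 + 5·9^2 + 5·9 + 2; sub 10 for 9: 10^(10 + 1) + 5·10^5 + 5·10^4 + 5·10^3 + 5·10^2 + 5·10 + 2; = 100000555552; G_8 = 100000555552−1 = 100000555551

14, 110, 1281, 18750, 326591, 5862840, 134404971, 3487116548, 100000555551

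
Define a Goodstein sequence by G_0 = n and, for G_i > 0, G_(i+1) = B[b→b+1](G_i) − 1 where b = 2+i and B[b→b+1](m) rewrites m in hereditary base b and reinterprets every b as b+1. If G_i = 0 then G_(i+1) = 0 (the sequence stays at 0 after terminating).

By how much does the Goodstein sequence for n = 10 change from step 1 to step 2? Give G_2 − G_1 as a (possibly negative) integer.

942

i=0: 10 = 2^(2 + 1) + 2 (b=2); 2→3: 3^(3 + 1) + 3 = 84; 84−1 = 83
i=1: 83 = 3^(3 + 1) + 2 (b=3); 3→4: 4^(4 + 1) + 2 = 1026; 1026−1 = 1025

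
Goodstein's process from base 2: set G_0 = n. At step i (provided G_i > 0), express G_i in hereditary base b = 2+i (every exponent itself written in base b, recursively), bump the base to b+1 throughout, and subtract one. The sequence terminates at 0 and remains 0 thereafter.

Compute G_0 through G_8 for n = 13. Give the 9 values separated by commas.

step 0: 13 = 2^(2 + 1) + 2^2 + 1; sub 3 for 2: 3^(3 + 1) + 3^3 + 1; = 109; G_1 = 109−1 = 108
step 1: 108 = 3^(3 + 1) + 3^3; sub 4 for 3: 4^(4 + 1) + 4^4; = 1280; G_2 = 1280−1 = 1279
step 2: 1279 = 4^(4 + 1) + 3·4^3 + 3·4^2 + 3·4 + 3; sub 5 for 4: 5^(5 + 1) + 3·5^3 + 3·5^2 + 3·5 + 3; = 16093; G_3 = 16093−1 = 16092
step 3: 16092 = 5^(5 + 1) + 3·5^3 + 3·5^2 + 3·5 + 2; sub 6 for 5: 6^(6 + 1) + 3·6^3 + 3·6^2 + 3·6 + 2; = 280712; G_4 = 280712−1 = 280711
step 4: 280711 = 6^(6 + 1) + 3·6^3 + 3·6^2 + 3·6 + 1; sub 7 for 6: 7^(7 + 1) + 3·7^3 + 3·7^2 + 3·7 + 1; = 5765999; G_5 = 5765999−1 = 5765998
step 5: 5765998 = 7^(7 + 1) + 3·7^3 + 3·7^2 + 3·7; sub 8 for 7: 8^(8 + 1) + 3·8^3 + 3·8^2 + 3·8; = 134219480; G_6 = 134219480−1 = 134219479
step 6: 134219479 = 8^(8 + 1) + 3·8^3 + 3·8^2 + 2·8 + 7; sub 9 for 8: 9^(9 + 1) + 3·9^3 + 3·9^2 + 2·9 + 7; = 3486786856; G_7 = 3486786856−1 = 3486786855
step 7: 3486786855 = 9^(9 + 1) + 3·9^3 + 3·9^2 + 2·9 + 6; sub 10 for 9: 10^(10 + 1) + 3·10^3 + 3·10^2 + 2·10 + 6; = 100000003326; G_8 = 100000003326−1 = 100000003325

13, 108, 1279, 16092, 280711, 5765998, 134219479, 3486786855, 100000003325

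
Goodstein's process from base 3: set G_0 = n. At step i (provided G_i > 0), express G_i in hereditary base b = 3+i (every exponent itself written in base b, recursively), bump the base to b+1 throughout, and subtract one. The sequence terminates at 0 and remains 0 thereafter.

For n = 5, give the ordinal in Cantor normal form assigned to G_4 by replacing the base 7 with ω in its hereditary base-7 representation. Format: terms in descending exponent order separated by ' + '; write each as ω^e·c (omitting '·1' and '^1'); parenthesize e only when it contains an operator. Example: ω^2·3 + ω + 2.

[0] 5 ≡ 3 + 2 (base 3). Lift 4: 6. −1: 5.
[1] 5 ≡ 4 + 1 (base 4). Lift 5: 6. −1: 5.
[2] 5 ≡ 5 (base 5). Lift 6: 6. −1: 5.
[3] 5 ≡ 5 (base 6). Lift 7: 5. −1: 4.
[4] 4 ≡ 4 (base 7). Lift 8: 4. −1: 3.

4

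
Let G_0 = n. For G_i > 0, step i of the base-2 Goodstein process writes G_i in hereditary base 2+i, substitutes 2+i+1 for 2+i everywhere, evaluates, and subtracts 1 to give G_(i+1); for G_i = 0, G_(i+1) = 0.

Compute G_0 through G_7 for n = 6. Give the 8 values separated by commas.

6, 29, 257, 3125, 46655, 98039, 187243, 332147

6 —HB2→ 2^2 + 2 —bump→ 3^3 + 3 = 30 —(−1)→ 29
29 —HB3→ 3^3 + 2 —bump→ 4^4 + 2 = 258 —(−1)→ 257
257 —HB4→ 4^4 + 1 —bump→ 5^5 + 1 = 3126 —(−1)→ 3125
3125 —HB5→ 5^5 —bump→ 6^6 = 46656 —(−1)→ 46655
46655 —HB6→ 5·6^5 + 5·6^4 + 5·6^3 + 5·6^2 + 5·6 + 5 —bump→ 5·7^5 + 5·7^4 + 5·7^3 + 5·7^2 + 5·7 + 5 = 98040 —(−1)→ 98039
98039 —HB7→ 5·7^5 + 5·7^4 + 5·7^3 + 5·7^2 + 5·7 + 4 —bump→ 5·8^5 + 5·8^4 + 5·8^3 + 5·8^2 + 5·8 + 4 = 187244 —(−1)→ 187243
187243 —HB8→ 5·8^5 + 5·8^4 + 5·8^3 + 5·8^2 + 5·8 + 3 —bump→ 5·9^5 + 5·9^4 + 5·9^3 + 5·9^2 + 5·9 + 3 = 332148 —(−1)→ 332147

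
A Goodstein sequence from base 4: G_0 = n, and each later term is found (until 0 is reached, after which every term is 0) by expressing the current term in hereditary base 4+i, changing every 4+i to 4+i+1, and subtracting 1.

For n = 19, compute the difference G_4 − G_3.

[0] 19 ≡ 4^2 + 3 (base 4). Lift 5: 28. −1: 27.
[1] 27 ≡ 5^2 + 2 (base 5). Lift 6: 38. −1: 37.
[2] 37 ≡ 6^2 + 1 (base 6). Lift 7: 50. −1: 49.
[3] 49 ≡ 7^2 (base 7). Lift 8: 64. −1: 63.

14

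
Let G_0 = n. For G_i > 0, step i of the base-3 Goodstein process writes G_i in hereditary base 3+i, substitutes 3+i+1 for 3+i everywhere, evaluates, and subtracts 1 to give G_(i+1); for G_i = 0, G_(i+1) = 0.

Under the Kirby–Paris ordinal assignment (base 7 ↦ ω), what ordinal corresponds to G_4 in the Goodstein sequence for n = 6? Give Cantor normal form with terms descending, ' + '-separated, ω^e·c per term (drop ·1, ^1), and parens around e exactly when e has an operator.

ω

step 0: 6 = 2·3; sub 4 for 3: 2·4; = 8; G_1 = 8−1 = 7
step 1: 7 = 4 + 3; sub 5 for 4: 5 + 3; = 8; G_2 = 8−1 = 7
step 2: 7 = 5 + 2; sub 6 for 5: 6 + 2; = 8; G_3 = 8−1 = 7
step 3: 7 = 6 + 1; sub 7 for 6: 7 + 1; = 8; G_4 = 8−1 = 7
step 4: 7 = 7; sub 8 for 7: 8; = 8; G_5 = 8−1 = 7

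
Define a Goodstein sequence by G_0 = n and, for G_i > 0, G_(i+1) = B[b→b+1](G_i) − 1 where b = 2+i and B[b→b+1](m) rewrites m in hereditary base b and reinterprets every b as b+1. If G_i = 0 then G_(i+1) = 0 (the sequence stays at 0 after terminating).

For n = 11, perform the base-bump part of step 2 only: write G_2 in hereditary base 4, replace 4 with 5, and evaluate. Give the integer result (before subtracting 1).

G_0=11  [base 2] 2^(2 + 1) + 2 + 1  →[2↦3]→  3^(3 + 1) + 3 + 1 = 85  −1 ⇒ G_1=84
G_1=84  [base 3] 3^(3 + 1) + 3  →[3↦4]→  4^(4 + 1) + 4 = 1028  −1 ⇒ G_2=1027
G_2=1027  [base 4] 4^(4 + 1) + 3  →[4↦5]→  5^(5 + 1) + 3 = 15628  −1 ⇒ G_3=15627

15628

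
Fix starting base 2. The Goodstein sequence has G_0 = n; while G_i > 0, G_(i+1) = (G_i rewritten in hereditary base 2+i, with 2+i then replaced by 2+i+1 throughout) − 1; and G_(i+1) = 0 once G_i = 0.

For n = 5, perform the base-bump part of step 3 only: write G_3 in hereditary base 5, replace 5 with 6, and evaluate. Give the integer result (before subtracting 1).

776

step 0: 5 = 2^2 + 1; sub 3 for 2: 3^3 + 1; = 28; G_1 = 28−1 = 27
step 1: 27 = 3^3; sub 4 for 3: 4^4; = 256; G_2 = 256−1 = 255
step 2: 255 = 3·4^3 + 3·4^2 + 3·4 + 3; sub 5 for 4: 3·5^3 + 3·5^2 + 3·5 + 3; = 468; G_3 = 468−1 = 467
step 3: 467 = 3·5^3 + 3·5^2 + 3·5 + 2; sub 6 for 5: 3·6^3 + 3·6^2 + 3·6 + 2; = 776; G_4 = 776−1 = 775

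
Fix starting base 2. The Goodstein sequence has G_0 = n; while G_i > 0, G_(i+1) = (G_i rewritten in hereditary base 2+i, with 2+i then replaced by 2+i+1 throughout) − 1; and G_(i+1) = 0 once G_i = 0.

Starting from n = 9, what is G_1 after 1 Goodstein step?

(0) 9|_2 = 2^(2 + 1) + 1 ↦ 3^(3 + 1) + 1|_3 = 82 ⇒ 81
(1) 81|_3 = 3^(3 + 1) ↦ 4^(4 + 1)|_4 = 1024 ⇒ 1023

81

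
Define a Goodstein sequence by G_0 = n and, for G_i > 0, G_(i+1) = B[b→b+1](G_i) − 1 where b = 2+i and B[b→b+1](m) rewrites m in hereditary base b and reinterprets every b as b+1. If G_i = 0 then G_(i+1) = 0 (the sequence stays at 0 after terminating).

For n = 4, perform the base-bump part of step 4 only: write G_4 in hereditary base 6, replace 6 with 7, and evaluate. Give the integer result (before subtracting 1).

G_0 = 4. HB_2(4) = 2^2. Bump = 27. G_1 = 26.
G_1 = 26. HB_3(26) = 2·3^2 + 2·3 + 2. Bump = 42. G_2 = 41.
G_2 = 41. HB_4(41) = 2·4^2 + 2·4 + 1. Bump = 61. G_3 = 60.
G_3 = 60. HB_5(60) = 2·5^2 + 2·5. Bump = 84. G_4 = 83.
G_4 = 83. HB_6(83) = 2·6^2 + 6 + 5. Bump = 110. G_5 = 109.

110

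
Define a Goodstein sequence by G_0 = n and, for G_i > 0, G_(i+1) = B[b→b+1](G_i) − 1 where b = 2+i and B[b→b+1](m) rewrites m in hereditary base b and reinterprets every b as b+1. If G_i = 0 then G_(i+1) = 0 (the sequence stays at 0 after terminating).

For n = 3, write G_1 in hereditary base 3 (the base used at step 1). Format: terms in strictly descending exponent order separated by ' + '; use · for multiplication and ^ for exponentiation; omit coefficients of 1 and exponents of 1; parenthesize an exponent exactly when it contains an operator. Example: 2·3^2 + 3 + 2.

3

G_0 = 3. HB_2(3) = 2 + 1. Bump = 4. G_1 = 3.
G_1 = 3. HB_3(3) = 3. Bump = 4. G_2 = 3.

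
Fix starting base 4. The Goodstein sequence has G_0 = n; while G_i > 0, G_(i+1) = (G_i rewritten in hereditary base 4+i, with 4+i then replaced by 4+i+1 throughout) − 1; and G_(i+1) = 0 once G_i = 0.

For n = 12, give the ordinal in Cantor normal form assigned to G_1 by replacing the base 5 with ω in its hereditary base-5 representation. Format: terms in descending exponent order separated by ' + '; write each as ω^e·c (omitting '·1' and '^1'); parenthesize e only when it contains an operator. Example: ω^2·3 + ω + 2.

ω·2 + 4

[0] 12 ≡ 3·4 (base 4). Lift 5: 15. −1: 14.
[1] 14 ≡ 2·5 + 4 (base 5). Lift 6: 16. −1: 15.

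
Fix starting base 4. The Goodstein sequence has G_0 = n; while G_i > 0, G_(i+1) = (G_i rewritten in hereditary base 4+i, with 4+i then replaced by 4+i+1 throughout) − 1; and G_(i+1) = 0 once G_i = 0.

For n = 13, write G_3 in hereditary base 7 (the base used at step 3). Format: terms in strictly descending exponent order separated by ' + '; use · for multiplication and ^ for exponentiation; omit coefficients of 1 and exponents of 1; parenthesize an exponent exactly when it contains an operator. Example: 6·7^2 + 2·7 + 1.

2·7 + 4

i=0: 13 = 3·4 + 1 (b=4); 4→5: 3·5 + 1 = 16; 16−1 = 15
i=1: 15 = 3·5 (b=5); 5→6: 3·6 = 18; 18−1 = 17
i=2: 17 = 2·6 + 5 (b=6); 6→7: 2·7 + 5 = 19; 19−1 = 18
i=3: 18 = 2·7 + 4 (b=7); 7→8: 2·8 + 4 = 20; 20−1 = 19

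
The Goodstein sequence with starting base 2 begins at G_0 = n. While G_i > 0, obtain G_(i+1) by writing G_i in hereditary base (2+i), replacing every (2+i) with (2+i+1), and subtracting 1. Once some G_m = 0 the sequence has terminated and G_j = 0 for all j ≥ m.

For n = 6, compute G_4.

[0] 6 ≡ 2^2 + 2 (base 2). Lift 3: 30. −1: 29.
[1] 29 ≡ 3^3 + 2 (base 3). Lift 4: 258. −1: 257.
[2] 257 ≡ 4^4 + 1 (base 4). Lift 5: 3126. −1: 3125.
[3] 3125 ≡ 5^5 (base 5). Lift 6: 46656. −1: 46655.

46655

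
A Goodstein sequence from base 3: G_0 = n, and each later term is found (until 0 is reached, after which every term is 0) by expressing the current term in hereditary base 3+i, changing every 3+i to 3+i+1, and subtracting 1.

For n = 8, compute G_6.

11

i=0: 8 = 2·3 + 2 (b=3); 3→4: 2·4 + 2 = 10; 10−1 = 9
i=1: 9 = 2·4 + 1 (b=4); 4→5: 2·5 + 1 = 11; 11−1 = 10
i=2: 10 = 2·5 (b=5); 5→6: 2·6 = 12; 12−1 = 11
i=3: 11 = 6 + 5 (b=6); 6→7: 7 + 5 = 12; 12−1 = 11
i=4: 11 = 7 + 4 (b=7); 7→8: 8 + 4 = 12; 12−1 = 11
i=5: 11 = 8 + 3 (b=8); 8→9: 9 + 3 = 12; 12−1 = 11
i=6: 11 = 9 + 2 (b=9); 9→10: 10 + 2 = 12; 12−1 = 11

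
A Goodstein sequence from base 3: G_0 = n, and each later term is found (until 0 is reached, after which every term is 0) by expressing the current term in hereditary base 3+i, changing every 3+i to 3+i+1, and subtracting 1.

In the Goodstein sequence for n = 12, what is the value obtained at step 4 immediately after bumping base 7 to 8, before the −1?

(0) 12|_3 = 3^2 + 3 ↦ 4^2 + 4|_4 = 20 ⇒ 19
(1) 19|_4 = 4^2 + 3 ↦ 5^2 + 3|_5 = 28 ⇒ 27
(2) 27|_5 = 5^2 + 2 ↦ 6^2 + 2|_6 = 38 ⇒ 37
(3) 37|_6 = 6^2 + 1 ↦ 7^2 + 1|_7 = 50 ⇒ 49
(4) 49|_7 = 7^2 ↦ 8^2|_8 = 64 ⇒ 63

64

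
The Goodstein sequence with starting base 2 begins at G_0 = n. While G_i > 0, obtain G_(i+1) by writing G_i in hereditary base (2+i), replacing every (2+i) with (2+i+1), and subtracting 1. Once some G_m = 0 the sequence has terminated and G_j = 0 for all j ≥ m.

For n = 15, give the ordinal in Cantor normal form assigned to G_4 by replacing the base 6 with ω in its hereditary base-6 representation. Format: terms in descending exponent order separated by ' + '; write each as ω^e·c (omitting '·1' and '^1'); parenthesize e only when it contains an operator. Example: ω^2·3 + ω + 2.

(0) 15|_2 = 2^(2 + 1) + 2^2 + 2 + 1 ↦ 3^(3 + 1) + 3^3 + 3 + 1|_3 = 112 ⇒ 111
(1) 111|_3 = 3^(3 + 1) + 3^3 + 3 ↦ 4^(4 + 1) + 4^4 + 4|_4 = 1284 ⇒ 1283
(2) 1283|_4 = 4^(4 + 1) + 4^4 + 3 ↦ 5^(5 + 1) + 5^5 + 3|_5 = 18753 ⇒ 18752
(3) 18752|_5 = 5^(5 + 1) + 5^5 + 2 ↦ 6^(6 + 1) + 6^6 + 2|_6 = 326594 ⇒ 326593

ω^(ω + 1) + ω^ω + 1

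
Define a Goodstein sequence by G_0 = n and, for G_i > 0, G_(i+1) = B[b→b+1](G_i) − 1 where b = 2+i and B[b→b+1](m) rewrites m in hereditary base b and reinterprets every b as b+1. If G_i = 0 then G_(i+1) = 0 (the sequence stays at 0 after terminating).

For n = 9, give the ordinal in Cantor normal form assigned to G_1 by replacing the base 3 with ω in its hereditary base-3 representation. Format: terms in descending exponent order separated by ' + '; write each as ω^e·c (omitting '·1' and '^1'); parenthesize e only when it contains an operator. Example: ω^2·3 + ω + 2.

ω^(ω + 1)

G_0 = 9. HB_2(9) = 2^(2 + 1) + 1. Bump = 82. G_1 = 81.
G_1 = 81. HB_3(81) = 3^(3 + 1). Bump = 1024. G_2 = 1023.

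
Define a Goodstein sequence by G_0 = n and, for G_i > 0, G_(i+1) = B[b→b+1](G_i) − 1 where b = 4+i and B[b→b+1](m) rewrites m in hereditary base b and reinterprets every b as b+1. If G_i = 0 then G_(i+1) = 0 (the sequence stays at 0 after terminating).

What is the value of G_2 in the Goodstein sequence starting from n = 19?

37

base 4: 19 = 4^2 + 3; at 5: 5^2 + 3 = 28; next = 27
base 5: 27 = 5^2 + 2; at 6: 6^2 + 2 = 38; next = 37
base 6: 37 = 6^2 + 1; at 7: 7^2 + 1 = 50; next = 49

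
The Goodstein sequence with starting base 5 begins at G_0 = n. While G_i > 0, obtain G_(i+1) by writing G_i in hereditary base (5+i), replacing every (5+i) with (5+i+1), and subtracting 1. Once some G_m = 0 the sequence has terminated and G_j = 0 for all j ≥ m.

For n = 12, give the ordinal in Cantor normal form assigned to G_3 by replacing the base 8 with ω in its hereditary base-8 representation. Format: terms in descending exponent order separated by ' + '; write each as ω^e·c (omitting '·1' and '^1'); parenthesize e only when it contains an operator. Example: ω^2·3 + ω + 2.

G_0 = 12. HB_5(12) = 2·5 + 2. Bump = 14. G_1 = 13.
G_1 = 13. HB_6(13) = 2·6 + 1. Bump = 15. G_2 = 14.
G_2 = 14. HB_7(14) = 2·7. Bump = 16. G_3 = 15.
G_3 = 15. HB_8(15) = 8 + 7. Bump = 16. G_4 = 15.

ω + 7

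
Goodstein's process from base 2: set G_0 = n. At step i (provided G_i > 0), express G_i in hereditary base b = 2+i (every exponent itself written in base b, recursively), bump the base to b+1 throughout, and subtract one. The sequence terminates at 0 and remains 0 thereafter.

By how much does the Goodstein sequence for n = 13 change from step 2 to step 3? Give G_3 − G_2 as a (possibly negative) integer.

G_0=13  [base 2] 2^(2 + 1) + 2^2 + 1  →[2↦3]→  3^(3 + 1) + 3^3 + 1 = 109  −1 ⇒ G_1=108
G_1=108  [base 3] 3^(3 + 1) + 3^3  →[3↦4]→  4^(4 + 1) + 4^4 = 1280  −1 ⇒ G_2=1279
G_2=1279  [base 4] 4^(4 + 1) + 3·4^3 + 3·4^2 + 3·4 + 3  →[4↦5]→  5^(5 + 1) + 3·5^3 + 3·5^2 + 3·5 + 3 = 16093  −1 ⇒ G_3=16092

14813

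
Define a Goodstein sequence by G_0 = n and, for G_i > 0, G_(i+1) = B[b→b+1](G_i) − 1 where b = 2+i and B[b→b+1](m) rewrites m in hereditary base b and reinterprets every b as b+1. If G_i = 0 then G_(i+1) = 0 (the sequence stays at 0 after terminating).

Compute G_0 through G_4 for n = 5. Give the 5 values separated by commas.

5, 27, 255, 467, 775

(0) 5|_2 = 2^2 + 1 ↦ 3^3 + 1|_3 = 28 ⇒ 27
(1) 27|_3 = 3^3 ↦ 4^4|_4 = 256 ⇒ 255
(2) 255|_4 = 3·4^3 + 3·4^2 + 3·4 + 3 ↦ 3·5^3 + 3·5^2 + 3·5 + 3|_5 = 468 ⇒ 467
(3) 467|_5 = 3·5^3 + 3·5^2 + 3·5 + 2 ↦ 3·6^3 + 3·6^2 + 3·6 + 2|_6 = 776 ⇒ 775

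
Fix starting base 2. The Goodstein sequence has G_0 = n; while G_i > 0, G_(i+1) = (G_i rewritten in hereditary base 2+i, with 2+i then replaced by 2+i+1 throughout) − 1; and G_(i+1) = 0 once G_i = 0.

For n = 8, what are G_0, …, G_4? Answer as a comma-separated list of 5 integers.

step 0: 8 = 2^(2 + 1); sub 3 for 2: 3^(3 + 1); = 81; G_1 = 81−1 = 80
step 1: 80 = 2·3^3 + 2·3^2 + 2·3 + 2; sub 4 for 3: 2·4^4 + 2·4^2 + 2·4 + 2; = 554; G_2 = 554−1 = 553
step 2: 553 = 2·4^4 + 2·4^2 + 2·4 + 1; sub 5 for 4: 2·5^5 + 2·5^2 + 2·5 + 1; = 6311; G_3 = 6311−1 = 6310
step 3: 6310 = 2·5^5 + 2·5^2 + 2·5; sub 6 for 5: 2·6^6 + 2·6^2 + 2·6; = 93396; G_4 = 93396−1 = 93395

8, 80, 553, 6310, 93395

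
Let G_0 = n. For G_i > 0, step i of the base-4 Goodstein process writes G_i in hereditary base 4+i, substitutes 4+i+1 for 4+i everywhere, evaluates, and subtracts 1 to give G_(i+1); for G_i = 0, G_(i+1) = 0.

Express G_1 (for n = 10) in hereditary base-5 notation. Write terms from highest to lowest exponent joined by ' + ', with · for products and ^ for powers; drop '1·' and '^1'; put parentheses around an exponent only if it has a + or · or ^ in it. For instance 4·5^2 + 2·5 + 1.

2·5 + 1

10 —HB4→ 2·4 + 2 —bump→ 2·5 + 2 = 12 —(−1)→ 11
11 —HB5→ 2·5 + 1 —bump→ 2·6 + 1 = 13 —(−1)→ 12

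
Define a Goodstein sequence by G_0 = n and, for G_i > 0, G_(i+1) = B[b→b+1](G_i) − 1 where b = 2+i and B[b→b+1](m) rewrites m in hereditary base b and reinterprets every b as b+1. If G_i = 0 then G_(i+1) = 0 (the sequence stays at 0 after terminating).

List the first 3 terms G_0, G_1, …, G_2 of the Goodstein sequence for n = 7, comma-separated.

base 2: 7 = 2^2 + 2 + 1; at 3: 3^3 + 3 + 1 = 31; next = 30
base 3: 30 = 3^3 + 3; at 4: 4^4 + 4 = 260; next = 259

7, 30, 259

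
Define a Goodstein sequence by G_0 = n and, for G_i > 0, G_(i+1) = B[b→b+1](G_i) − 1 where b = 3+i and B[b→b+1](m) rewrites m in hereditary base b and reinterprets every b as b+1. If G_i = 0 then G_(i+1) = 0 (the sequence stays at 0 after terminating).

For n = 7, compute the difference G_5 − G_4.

[0] 7 ≡ 2·3 + 1 (base 3). Lift 4: 9. −1: 8.
[1] 8 ≡ 2·4 (base 4). Lift 5: 10. −1: 9.
[2] 9 ≡ 5 + 4 (base 5). Lift 6: 10. −1: 9.
[3] 9 ≡ 6 + 3 (base 6). Lift 7: 10. −1: 9.
[4] 9 ≡ 7 + 2 (base 7). Lift 8: 10. −1: 9.

0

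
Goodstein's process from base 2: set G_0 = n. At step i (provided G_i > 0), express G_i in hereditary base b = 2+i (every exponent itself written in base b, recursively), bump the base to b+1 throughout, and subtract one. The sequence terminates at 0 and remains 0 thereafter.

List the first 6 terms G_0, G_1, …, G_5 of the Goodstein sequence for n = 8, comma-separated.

[0] 8 ≡ 2^(2 + 1) (base 2). Lift 3: 81. −1: 80.
[1] 80 ≡ 2·3^3 + 2·3^2 + 2·3 + 2 (base 3). Lift 4: 554. −1: 553.
[2] 553 ≡ 2·4^4 + 2·4^2 + 2·4 + 1 (base 4). Lift 5: 6311. −1: 6310.
[3] 6310 ≡ 2·5^5 + 2·5^2 + 2·5 (base 5). Lift 6: 93396. −1: 93395.
[4] 93395 ≡ 2·6^6 + 2·6^2 + 6 + 5 (base 6). Lift 7: 1647196. −1: 1647195.

8, 80, 553, 6310, 93395, 1647195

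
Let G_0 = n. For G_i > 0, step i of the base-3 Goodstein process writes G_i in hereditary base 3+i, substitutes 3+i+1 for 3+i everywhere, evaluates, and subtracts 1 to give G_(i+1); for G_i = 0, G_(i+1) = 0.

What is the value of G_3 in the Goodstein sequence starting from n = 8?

[0] 8 ≡ 2·3 + 2 (base 3). Lift 4: 10. −1: 9.
[1] 9 ≡ 2·4 + 1 (base 4). Lift 5: 11. −1: 10.
[2] 10 ≡ 2·5 (base 5). Lift 6: 12. −1: 11.

11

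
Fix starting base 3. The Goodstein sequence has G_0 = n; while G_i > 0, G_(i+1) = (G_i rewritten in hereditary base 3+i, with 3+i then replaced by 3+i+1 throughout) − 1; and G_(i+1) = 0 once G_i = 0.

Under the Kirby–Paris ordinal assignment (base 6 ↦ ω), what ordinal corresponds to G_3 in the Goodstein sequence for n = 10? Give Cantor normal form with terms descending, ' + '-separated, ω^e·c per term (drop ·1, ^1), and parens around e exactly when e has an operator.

G_0=10  [base 3] 3^2 + 1  →[3↦4]→  4^2 + 1 = 17  −1 ⇒ G_1=16
G_1=16  [base 4] 4^2  →[4↦5]→  5^2 = 25  −1 ⇒ G_2=24
G_2=24  [base 5] 4·5 + 4  →[5↦6]→  4·6 + 4 = 28  −1 ⇒ G_3=27
G_3=27  [base 6] 4·6 + 3  →[6↦7]→  4·7 + 3 = 31  −1 ⇒ G_4=30

ω·4 + 3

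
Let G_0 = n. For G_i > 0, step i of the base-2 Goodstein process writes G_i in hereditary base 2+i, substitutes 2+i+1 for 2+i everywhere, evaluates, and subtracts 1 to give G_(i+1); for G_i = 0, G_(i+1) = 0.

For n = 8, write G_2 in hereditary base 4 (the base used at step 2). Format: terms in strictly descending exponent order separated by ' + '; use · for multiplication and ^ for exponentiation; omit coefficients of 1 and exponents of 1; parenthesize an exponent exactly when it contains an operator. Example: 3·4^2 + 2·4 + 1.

step 0: 8 = 2^(2 + 1); sub 3 for 2: 3^(3 + 1); = 81; G_1 = 81−1 = 80
step 1: 80 = 2·3^3 + 2·3^2 + 2·3 + 2; sub 4 for 3: 2·4^4 + 2·4^2 + 2·4 + 2; = 554; G_2 = 554−1 = 553
step 2: 553 = 2·4^4 + 2·4^2 + 2·4 + 1; sub 5 for 4: 2·5^5 + 2·5^2 + 2·5 + 1; = 6311; G_3 = 6311−1 = 6310

2·4^4 + 2·4^2 + 2·4 + 1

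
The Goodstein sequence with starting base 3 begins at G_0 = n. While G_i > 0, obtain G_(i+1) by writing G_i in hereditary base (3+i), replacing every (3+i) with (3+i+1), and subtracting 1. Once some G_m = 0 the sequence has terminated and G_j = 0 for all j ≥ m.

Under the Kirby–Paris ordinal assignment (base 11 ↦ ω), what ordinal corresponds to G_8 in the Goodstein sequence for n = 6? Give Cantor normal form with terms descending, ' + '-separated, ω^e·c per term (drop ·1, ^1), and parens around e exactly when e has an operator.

G_0=6  [base 3] 2·3  →[3↦4]→  2·4 = 8  −1 ⇒ G_1=7
G_1=7  [base 4] 4 + 3  →[4↦5]→  5 + 3 = 8  −1 ⇒ G_2=7
G_2=7  [base 5] 5 + 2  →[5↦6]→  6 + 2 = 8  −1 ⇒ G_3=7
G_3=7  [base 6] 6 + 1  →[6↦7]→  7 + 1 = 8  −1 ⇒ G_4=7
G_4=7  [base 7] 7  →[7↦8]→  8 = 8  −1 ⇒ G_5=7
G_5=7  [base 8] 7  →[8↦9]→  7 = 7  −1 ⇒ G_6=6
G_6=6  [base 9] 6  →[9↦10]→  6 = 6  −1 ⇒ G_7=5
G_7=5  [base 10] 5  →[10↦11]→  5 = 5  −1 ⇒ G_8=4

4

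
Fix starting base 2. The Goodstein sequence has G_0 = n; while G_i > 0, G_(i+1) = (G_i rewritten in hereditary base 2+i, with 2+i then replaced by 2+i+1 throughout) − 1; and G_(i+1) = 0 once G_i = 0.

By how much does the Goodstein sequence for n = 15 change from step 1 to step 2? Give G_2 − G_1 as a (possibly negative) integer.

step 0: 15 = 2^(2 + 1) + 2^2 + 2 + 1; sub 3 for 2: 3^(3 + 1) + 3^3 + 3 + 1; = 112; G_1 = 112−1 = 111
step 1: 111 = 3^(3 + 1) + 3^3 + 3; sub 4 for 3: 4^(4 + 1) + 4^4 + 4; = 1284; G_2 = 1284−1 = 1283

1172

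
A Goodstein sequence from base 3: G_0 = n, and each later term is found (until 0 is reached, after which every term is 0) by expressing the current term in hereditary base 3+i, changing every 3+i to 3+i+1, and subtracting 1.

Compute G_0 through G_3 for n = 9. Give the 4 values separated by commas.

step 0: 9 = 3^2; sub 4 for 3: 4^2; = 16; G_1 = 16−1 = 15
step 1: 15 = 3·4 + 3; sub 5 for 4: 3·5 + 3; = 18; G_2 = 18−1 = 17
step 2: 17 = 3·5 + 2; sub 6 for 5: 3·6 + 2; = 20; G_3 = 20−1 = 19

9, 15, 17, 19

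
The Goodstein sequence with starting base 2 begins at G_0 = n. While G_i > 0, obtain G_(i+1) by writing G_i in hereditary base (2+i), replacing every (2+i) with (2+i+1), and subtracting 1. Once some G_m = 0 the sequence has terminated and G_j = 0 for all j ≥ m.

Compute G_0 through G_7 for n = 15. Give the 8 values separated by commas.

15, 111, 1283, 18752, 326593, 6588344, 150994943, 3524450280

i=0: 15 = 2^(2 + 1) + 2^2 + 2 + 1 (b=2); 2→3: 3^(3 + 1) + 3^3 + 3 + 1 = 112; 112−1 = 111
i=1: 111 = 3^(3 + 1) + 3^3 + 3 (b=3); 3→4: 4^(4 + 1) + 4^4 + 4 = 1284; 1284−1 = 1283
i=2: 1283 = 4^(4 + 1) + 4^4 + 3 (b=4); 4→5: 5^(5 + 1) + 5^5 + 3 = 18753; 18753−1 = 18752
i=3: 18752 = 5^(5 + 1) + 5^5 + 2 (b=5); 5→6: 6^(6 + 1) + 6^6 + 2 = 326594; 326594−1 = 326593
i=4: 326593 = 6^(6 + 1) + 6^6 + 1 (b=6); 6→7: 7^(7 + 1) + 7^7 + 1 = 6588345; 6588345−1 = 6588344
i=5: 6588344 = 7^(7 + 1) + 7^7 (b=7); 7→8: 8^(8 + 1) + 8^8 = 150994944; 150994944−1 = 150994943
i=6: 150994943 = 8^(8 + 1) + 7·8^7 + 7·8^6 + 7·8^5 + 7·8^4 + 7·8^3 + 7·8^2 + 7·8 + 7 (b=8); 8→9: 9^(9 + 1) + 7·9^7 + 7·9^6 + 7·9^5 + 7·9^4 + 7·9^3 + 7·9^2 + 7·9 + 7 = 3524450281; 3524450281−1 = 3524450280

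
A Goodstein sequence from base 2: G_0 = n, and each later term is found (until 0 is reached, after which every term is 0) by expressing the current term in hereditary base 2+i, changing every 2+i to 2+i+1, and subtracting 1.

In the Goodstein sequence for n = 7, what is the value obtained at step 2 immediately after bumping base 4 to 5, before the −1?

i=0: 7 = 2^2 + 2 + 1 (b=2); 2→3: 3^3 + 3 + 1 = 31; 31−1 = 30
i=1: 30 = 3^3 + 3 (b=3); 3→4: 4^4 + 4 = 260; 260−1 = 259

3128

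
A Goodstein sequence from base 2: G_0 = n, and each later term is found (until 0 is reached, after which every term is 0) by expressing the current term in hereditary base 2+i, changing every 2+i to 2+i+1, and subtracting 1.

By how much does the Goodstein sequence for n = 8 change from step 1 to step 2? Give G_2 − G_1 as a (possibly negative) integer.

473

i=0: 8 = 2^(2 + 1) (b=2); 2→3: 3^(3 + 1) = 81; 81−1 = 80
i=1: 80 = 2·3^3 + 2·3^2 + 2·3 + 2 (b=3); 3→4: 2·4^4 + 2·4^2 + 2·4 + 2 = 554; 554−1 = 553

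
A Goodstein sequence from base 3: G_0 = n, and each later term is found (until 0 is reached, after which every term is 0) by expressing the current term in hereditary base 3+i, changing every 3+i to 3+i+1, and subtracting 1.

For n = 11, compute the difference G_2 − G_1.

base 3: 11 = 3^2 + 2; at 4: 4^2 + 2 = 18; next = 17
base 4: 17 = 4^2 + 1; at 5: 5^2 + 1 = 26; next = 25

8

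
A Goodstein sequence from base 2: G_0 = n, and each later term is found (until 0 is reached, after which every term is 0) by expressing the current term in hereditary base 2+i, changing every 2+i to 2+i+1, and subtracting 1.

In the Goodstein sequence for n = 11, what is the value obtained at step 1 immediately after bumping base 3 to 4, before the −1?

1028

11 —HB2→ 2^(2 + 1) + 2 + 1 —bump→ 3^(3 + 1) + 3 + 1 = 85 —(−1)→ 84
84 —HB3→ 3^(3 + 1) + 3 —bump→ 4^(4 + 1) + 4 = 1028 —(−1)→ 1027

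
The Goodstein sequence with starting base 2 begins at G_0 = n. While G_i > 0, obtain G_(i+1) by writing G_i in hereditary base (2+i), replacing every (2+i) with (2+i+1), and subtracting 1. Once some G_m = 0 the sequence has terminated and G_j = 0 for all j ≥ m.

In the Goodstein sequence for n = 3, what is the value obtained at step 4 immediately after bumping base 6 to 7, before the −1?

G_0=3  [base 2] 2 + 1  →[2↦3]→  3 + 1 = 4  −1 ⇒ G_1=3
G_1=3  [base 3] 3  →[3↦4]→  4 = 4  −1 ⇒ G_2=3
G_2=3  [base 4] 3  →[4↦5]→  3 = 3  −1 ⇒ G_3=2
G_3=2  [base 5] 2  →[5↦6]→  2 = 2  −1 ⇒ G_4=1
G_4=1  [base 6] 1  →[6↦7]→  1 = 1  −1 ⇒ G_5=0

1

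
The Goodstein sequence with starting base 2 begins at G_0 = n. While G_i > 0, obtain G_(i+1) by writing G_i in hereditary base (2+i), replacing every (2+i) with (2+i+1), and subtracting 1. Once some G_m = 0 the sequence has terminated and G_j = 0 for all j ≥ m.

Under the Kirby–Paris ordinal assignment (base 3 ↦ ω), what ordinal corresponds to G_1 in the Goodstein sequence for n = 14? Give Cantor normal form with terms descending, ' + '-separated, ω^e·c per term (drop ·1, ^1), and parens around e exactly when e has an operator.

ω^(ω + 1) + ω^ω + 2

G_0=14  [base 2] 2^(2 + 1) + 2^2 + 2  →[2↦3]→  3^(3 + 1) + 3^3 + 3 = 111  −1 ⇒ G_1=110
G_1=110  [base 3] 3^(3 + 1) + 3^3 + 2  →[3↦4]→  4^(4 + 1) + 4^4 + 2 = 1282  −1 ⇒ G_2=1281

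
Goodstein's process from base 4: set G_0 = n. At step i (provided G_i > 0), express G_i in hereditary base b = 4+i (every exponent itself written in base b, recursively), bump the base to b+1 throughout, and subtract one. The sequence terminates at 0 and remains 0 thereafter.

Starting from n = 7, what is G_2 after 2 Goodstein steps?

7

step 0: 7 = 4 + 3; sub 5 for 4: 5 + 3; = 8; G_1 = 8−1 = 7
step 1: 7 = 5 + 2; sub 6 for 5: 6 + 2; = 8; G_2 = 8−1 = 7
step 2: 7 = 6 + 1; sub 7 for 6: 7 + 1; = 8; G_3 = 8−1 = 7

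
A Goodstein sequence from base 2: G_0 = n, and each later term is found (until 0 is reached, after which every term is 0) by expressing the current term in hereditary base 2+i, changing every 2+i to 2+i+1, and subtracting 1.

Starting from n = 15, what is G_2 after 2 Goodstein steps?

15 —HB2→ 2^(2 + 1) + 2^2 + 2 + 1 —bump→ 3^(3 + 1) + 3^3 + 3 + 1 = 112 —(−1)→ 111
111 —HB3→ 3^(3 + 1) + 3^3 + 3 —bump→ 4^(4 + 1) + 4^4 + 4 = 1284 —(−1)→ 1283

1283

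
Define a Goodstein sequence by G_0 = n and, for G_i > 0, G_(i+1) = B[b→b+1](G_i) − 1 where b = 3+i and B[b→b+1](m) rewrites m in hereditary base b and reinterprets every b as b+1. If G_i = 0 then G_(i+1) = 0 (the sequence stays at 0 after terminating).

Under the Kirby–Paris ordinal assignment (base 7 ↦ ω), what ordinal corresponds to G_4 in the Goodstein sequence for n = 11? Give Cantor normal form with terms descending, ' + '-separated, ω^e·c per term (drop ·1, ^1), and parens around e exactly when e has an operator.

ω·5 + 4

i=0: 11 = 3^2 + 2 (b=3); 3→4: 4^2 + 2 = 18; 18−1 = 17
i=1: 17 = 4^2 + 1 (b=4); 4→5: 5^2 + 1 = 26; 26−1 = 25
i=2: 25 = 5^2 (b=5); 5→6: 6^2 = 36; 36−1 = 35
i=3: 35 = 5·6 + 5 (b=6); 6→7: 5·7 + 5 = 40; 40−1 = 39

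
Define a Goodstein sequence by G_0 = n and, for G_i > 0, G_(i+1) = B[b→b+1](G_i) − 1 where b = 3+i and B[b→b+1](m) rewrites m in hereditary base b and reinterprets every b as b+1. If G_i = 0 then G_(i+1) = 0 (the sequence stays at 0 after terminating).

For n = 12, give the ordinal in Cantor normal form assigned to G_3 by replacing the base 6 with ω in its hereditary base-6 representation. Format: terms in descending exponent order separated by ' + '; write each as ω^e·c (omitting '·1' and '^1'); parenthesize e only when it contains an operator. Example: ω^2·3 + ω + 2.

ω^2 + 1

i=0: 12 = 3^2 + 3 (b=3); 3→4: 4^2 + 4 = 20; 20−1 = 19
i=1: 19 = 4^2 + 3 (b=4); 4→5: 5^2 + 3 = 28; 28−1 = 27
i=2: 27 = 5^2 + 2 (b=5); 5→6: 6^2 + 2 = 38; 38−1 = 37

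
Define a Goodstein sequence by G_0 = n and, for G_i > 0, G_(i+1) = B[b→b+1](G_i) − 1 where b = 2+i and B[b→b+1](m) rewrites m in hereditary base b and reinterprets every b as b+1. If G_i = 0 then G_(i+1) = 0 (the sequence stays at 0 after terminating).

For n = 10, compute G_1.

83

[0] 10 ≡ 2^(2 + 1) + 2 (base 2). Lift 3: 84. −1: 83.
[1] 83 ≡ 3^(3 + 1) + 2 (base 3). Lift 4: 1026. −1: 1025.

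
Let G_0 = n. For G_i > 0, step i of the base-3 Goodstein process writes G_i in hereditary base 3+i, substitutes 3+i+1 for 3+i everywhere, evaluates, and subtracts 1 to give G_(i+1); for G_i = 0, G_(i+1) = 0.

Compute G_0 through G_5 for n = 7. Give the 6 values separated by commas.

(0) 7|_3 = 2·3 + 1 ↦ 2·4 + 1|_4 = 9 ⇒ 8
(1) 8|_4 = 2·4 ↦ 2·5|_5 = 10 ⇒ 9
(2) 9|_5 = 5 + 4 ↦ 6 + 4|_6 = 10 ⇒ 9
(3) 9|_6 = 6 + 3 ↦ 7 + 3|_7 = 10 ⇒ 9
(4) 9|_7 = 7 + 2 ↦ 8 + 2|_8 = 10 ⇒ 9

7, 8, 9, 9, 9, 9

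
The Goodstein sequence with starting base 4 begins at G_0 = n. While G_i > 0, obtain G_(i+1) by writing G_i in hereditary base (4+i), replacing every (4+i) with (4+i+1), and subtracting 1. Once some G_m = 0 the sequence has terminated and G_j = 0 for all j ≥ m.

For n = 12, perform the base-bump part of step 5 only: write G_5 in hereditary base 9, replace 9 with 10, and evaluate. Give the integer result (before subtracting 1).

(0) 12|_4 = 3·4 ↦ 3·5|_5 = 15 ⇒ 14
(1) 14|_5 = 2·5 + 4 ↦ 2·6 + 4|_6 = 16 ⇒ 15
(2) 15|_6 = 2·6 + 3 ↦ 2·7 + 3|_7 = 17 ⇒ 16
(3) 16|_7 = 2·7 + 2 ↦ 2·8 + 2|_8 = 18 ⇒ 17
(4) 17|_8 = 2·8 + 1 ↦ 2·9 + 1|_9 = 19 ⇒ 18
(5) 18|_9 = 2·9 ↦ 2·10|_10 = 20 ⇒ 19

20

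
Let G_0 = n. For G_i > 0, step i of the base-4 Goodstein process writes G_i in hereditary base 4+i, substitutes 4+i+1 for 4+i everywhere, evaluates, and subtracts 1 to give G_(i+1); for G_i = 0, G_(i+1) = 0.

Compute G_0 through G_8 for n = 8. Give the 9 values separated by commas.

8, 9, 9, 9, 9, 9, 9, 8, 7

[0] 8 ≡ 2·4 (base 4). Lift 5: 10. −1: 9.
[1] 9 ≡ 5 + 4 (base 5). Lift 6: 10. −1: 9.
[2] 9 ≡ 6 + 3 (base 6). Lift 7: 10. −1: 9.
[3] 9 ≡ 7 + 2 (base 7). Lift 8: 10. −1: 9.
[4] 9 ≡ 8 + 1 (base 8). Lift 9: 10. −1: 9.
[5] 9 ≡ 9 (base 9). Lift 10: 10. −1: 9.
[6] 9 ≡ 9 (base 10). Lift 11: 9. −1: 8.
[7] 8 ≡ 8 (base 11). Lift 12: 8. −1: 7.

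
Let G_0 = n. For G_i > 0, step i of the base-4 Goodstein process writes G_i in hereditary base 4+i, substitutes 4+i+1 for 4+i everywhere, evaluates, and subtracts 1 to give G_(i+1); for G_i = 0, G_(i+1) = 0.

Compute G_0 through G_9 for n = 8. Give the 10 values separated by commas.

G_0 = 8. HB_4(8) = 2·4. Bump = 10. G_1 = 9.
G_1 = 9. HB_5(9) = 5 + 4. Bump = 10. G_2 = 9.
G_2 = 9. HB_6(9) = 6 + 3. Bump = 10. G_3 = 9.
G_3 = 9. HB_7(9) = 7 + 2. Bump = 10. G_4 = 9.
G_4 = 9. HB_8(9) = 8 + 1. Bump = 10. G_5 = 9.
G_5 = 9. HB_9(9) = 9. Bump = 10. G_6 = 9.
G_6 = 9. HB_10(9) = 9. Bump = 9. G_7 = 8.
G_7 = 8. HB_11(8) = 8. Bump = 8. G_8 = 7.
G_8 = 7. HB_12(7) = 7. Bump = 7. G_9 = 6.

8, 9, 9, 9, 9, 9, 9, 8, 7, 6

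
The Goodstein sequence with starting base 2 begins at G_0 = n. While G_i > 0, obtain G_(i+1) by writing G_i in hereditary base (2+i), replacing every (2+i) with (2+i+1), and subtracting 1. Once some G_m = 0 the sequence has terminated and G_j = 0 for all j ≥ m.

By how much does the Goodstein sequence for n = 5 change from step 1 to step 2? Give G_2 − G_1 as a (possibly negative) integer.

i=0: 5 = 2^2 + 1 (b=2); 2→3: 3^3 + 1 = 28; 28−1 = 27
i=1: 27 = 3^3 (b=3); 3→4: 4^4 = 256; 256−1 = 255

228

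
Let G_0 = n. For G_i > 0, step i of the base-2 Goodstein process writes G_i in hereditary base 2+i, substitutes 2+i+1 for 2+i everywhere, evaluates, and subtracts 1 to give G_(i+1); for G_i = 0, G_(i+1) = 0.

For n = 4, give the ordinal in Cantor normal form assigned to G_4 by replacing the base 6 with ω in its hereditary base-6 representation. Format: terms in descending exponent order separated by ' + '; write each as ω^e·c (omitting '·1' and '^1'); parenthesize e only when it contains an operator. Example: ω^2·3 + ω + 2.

ω^2·2 + ω + 5

G_0 = 4. HB_2(4) = 2^2. Bump = 27. G_1 = 26.
G_1 = 26. HB_3(26) = 2·3^2 + 2·3 + 2. Bump = 42. G_2 = 41.
G_2 = 41. HB_4(41) = 2·4^2 + 2·4 + 1. Bump = 61. G_3 = 60.
G_3 = 60. HB_5(60) = 2·5^2 + 2·5. Bump = 84. G_4 = 83.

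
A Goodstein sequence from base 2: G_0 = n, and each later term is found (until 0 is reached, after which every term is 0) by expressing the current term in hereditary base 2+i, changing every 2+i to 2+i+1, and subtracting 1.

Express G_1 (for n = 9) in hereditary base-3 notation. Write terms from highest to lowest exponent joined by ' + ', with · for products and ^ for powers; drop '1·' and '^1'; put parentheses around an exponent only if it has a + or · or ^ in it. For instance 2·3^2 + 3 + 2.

G_0=9  [base 2] 2^(2 + 1) + 1  →[2↦3]→  3^(3 + 1) + 1 = 82  −1 ⇒ G_1=81
G_1=81  [base 3] 3^(3 + 1)  →[3↦4]→  4^(4 + 1) = 1024  −1 ⇒ G_2=1023

3^(3 + 1)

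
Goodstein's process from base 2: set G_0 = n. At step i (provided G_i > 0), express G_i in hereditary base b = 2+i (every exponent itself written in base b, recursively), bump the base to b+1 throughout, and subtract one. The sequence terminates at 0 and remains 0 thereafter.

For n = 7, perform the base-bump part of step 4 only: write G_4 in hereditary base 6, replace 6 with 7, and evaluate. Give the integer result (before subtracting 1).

base 2: 7 = 2^2 + 2 + 1; at 3: 3^3 + 3 + 1 = 31; next = 30
base 3: 30 = 3^3 + 3; at 4: 4^4 + 4 = 260; next = 259
base 4: 259 = 4^4 + 3; at 5: 5^5 + 3 = 3128; next = 3127
base 5: 3127 = 5^5 + 2; at 6: 6^6 + 2 = 46658; next = 46657

823544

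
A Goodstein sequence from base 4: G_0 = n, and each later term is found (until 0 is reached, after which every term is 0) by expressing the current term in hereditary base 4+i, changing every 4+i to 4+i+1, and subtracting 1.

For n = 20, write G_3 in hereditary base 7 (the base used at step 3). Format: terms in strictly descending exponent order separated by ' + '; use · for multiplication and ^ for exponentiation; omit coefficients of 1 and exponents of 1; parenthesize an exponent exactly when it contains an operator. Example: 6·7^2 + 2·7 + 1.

base 4: 20 = 4^2 + 4; at 5: 5^2 + 5 = 30; next = 29
base 5: 29 = 5^2 + 4; at 6: 6^2 + 4 = 40; next = 39
base 6: 39 = 6^2 + 3; at 7: 7^2 + 3 = 52; next = 51
base 7: 51 = 7^2 + 2; at 8: 8^2 + 2 = 66; next = 65

7^2 + 2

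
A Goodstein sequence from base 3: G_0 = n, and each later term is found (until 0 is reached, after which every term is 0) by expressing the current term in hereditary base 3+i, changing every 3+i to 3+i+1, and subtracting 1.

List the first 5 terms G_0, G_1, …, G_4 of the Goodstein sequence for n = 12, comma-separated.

step 0: 12 = 3^2 + 3; sub 4 for 3: 4^2 + 4; = 20; G_1 = 20−1 = 19
step 1: 19 = 4^2 + 3; sub 5 for 4: 5^2 + 3; = 28; G_2 = 28−1 = 27
step 2: 27 = 5^2 + 2; sub 6 for 5: 6^2 + 2; = 38; G_3 = 38−1 = 37
step 3: 37 = 6^2 + 1; sub 7 for 6: 7^2 + 1; = 50; G_4 = 50−1 = 49

12, 19, 27, 37, 49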